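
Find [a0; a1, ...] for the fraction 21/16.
[1; 3, 5]

Euclidean algorithm steps:
21 = 1 × 16 + 5
16 = 3 × 5 + 1
5 = 5 × 1 + 0
Continued fraction: [1; 3, 5]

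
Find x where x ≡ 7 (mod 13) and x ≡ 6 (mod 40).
46

Using Chinese Remainder Theorem:
M = 13 × 40 = 520
M1 = 40, M2 = 13
y1 = 40^(-1) mod 13 = 1
y2 = 13^(-1) mod 40 = 37
x = (7×40×1 + 6×13×37) mod 520 = 46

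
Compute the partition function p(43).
63261

p(n) counts ways to write n as a sum of positive integers (order ignored).
Euler's pentagonal recurrence: p(k) = p(k-1) + p(k-2) - p(k-5) - p(k-7) + p(k-12) + p(k-15) - ... (offsets j(3j∓1)/2, signs ++--, p(0)=1, p(<0)=0).
DP table for k = 0..42: p(0)=1, p(1)=1, p(2)=2, p(3)=3, p(4)=5, p(5)=7, p(6)=11, p(7)=15, p(8)=22, p(9)=30, p(10)=42, p(11)=56, p(12)=77, p(13)=101, p(14)=135, p(15)=176, p(16)=231, p(17)=297, p(18)=385, p(19)=490, p(20)=627, p(21)=792, p(22)=1002, p(23)=1255, p(24)=1575, p(25)=1958, p(26)=2436, p(27)=3010, p(28)=3718, p(29)=4565, p(30)=5604, p(31)=6842, p(32)=8349, p(33)=10143, p(34)=12310, p(35)=14883, p(36)=17977, p(37)=21637, p(38)=26015, p(39)=31185, p(40)=37338, p(41)=44583, p(42)=53174.
Final step: p(43) = p(42) + p(41) - p(38) - p(36) + p(31) + p(28) - p(21) - p(17) + p(8) + p(3)
= 53174 + 44583 - 26015 - 17977 + 6842 + 3718 - 792 - 297 + 22 + 3
= 63261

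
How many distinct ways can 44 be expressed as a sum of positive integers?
75175

p(n) counts ways to write n as a sum of positive integers (order ignored).
Euler's pentagonal recurrence: p(k) = p(k-1) + p(k-2) - p(k-5) - p(k-7) + p(k-12) + p(k-15) - ... (offsets j(3j∓1)/2, signs ++--, p(0)=1, p(<0)=0).
DP table for k = 0..43: p(0)=1, p(1)=1, p(2)=2, p(3)=3, p(4)=5, p(5)=7, p(6)=11, p(7)=15, p(8)=22, p(9)=30, p(10)=42, p(11)=56, p(12)=77, p(13)=101, p(14)=135, p(15)=176, p(16)=231, p(17)=297, p(18)=385, p(19)=490, p(20)=627, p(21)=792, p(22)=1002, p(23)=1255, p(24)=1575, p(25)=1958, p(26)=2436, p(27)=3010, p(28)=3718, p(29)=4565, p(30)=5604, p(31)=6842, p(32)=8349, p(33)=10143, p(34)=12310, p(35)=14883, p(36)=17977, p(37)=21637, p(38)=26015, p(39)=31185, p(40)=37338, p(41)=44583, p(42)=53174, p(43)=63261.
Final step: p(44) = p(43) + p(42) - p(39) - p(37) + p(32) + p(29) - p(22) - p(18) + p(9) + p(4)
= 63261 + 53174 - 31185 - 21637 + 8349 + 4565 - 1002 - 385 + 30 + 5
= 75175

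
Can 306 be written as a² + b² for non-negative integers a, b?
9² + 15² (a=9, b=15)

Factorization: 306 = 2 × 3^2 × 17
By Fermat: n is sum of two squares iff every prime p ≡ 3 (mod 4) appears to even power.
All primes ≡ 3 (mod 4) appear to even power.
Search a = 0, 1, 2, … for 306 - a² a perfect square: first hit at a = 9: 306 - 81 = 225 = 15².
306 = 9² + 15² = 81 + 225 ✓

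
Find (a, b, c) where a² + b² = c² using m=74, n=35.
(4251, 5180, 6701)

Euclid's formula: a = m² - n², b = 2mn, c = m² + n²
m = 74, n = 35
a = 74² - 35² = 5476 - 1225 = 4251
b = 2 × 74 × 35 = 5180
c = 74² + 35² = 5476 + 1225 = 6701
Verification: 4251² + 5180² = 18071001 + 26832400 = 44903401 = 6701² ✓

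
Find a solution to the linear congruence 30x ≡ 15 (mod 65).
x ≡ 7 (mod 13)

gcd(30, 65) = 5, which divides 15, so solutions exist.
Divide through by 5: 6x ≡ 3 (mod 13).
Find 6^(-1) mod 13 by the extended Euclidean algorithm:
13 = 2 × 6 + 1  ⟹  1 = (1)·13 + (-2)·6
So (-2)·6 ≡ 1 (mod 13), i.e. 6^(-1) ≡ -2 ≡ 11 (mod 13).
x ≡ 11 × 3 = 33 ≡ 7 (mod 13).
Check: 30 × 7 = 210 ≡ 15 (mod 65).
x ≡ 7 (mod 13), giving 5 solutions mod 65.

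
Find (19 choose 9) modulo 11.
0

Using Lucas' theorem:
Write n=19 and k=9 in base 11:
n in base 11: [1, 8]
k in base 11: [0, 9]
C(19,9) mod 11 = ∏ C(n_i, k_i) mod 11
Digit binomials (mod 11): C(1,0) = 1; C(8,9) = 0 (k_i > n_i)
Product: 1 × 0 = 0 ≡ 0 (mod 11)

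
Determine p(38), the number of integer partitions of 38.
26015

p(n) counts ways to write n as a sum of positive integers (order ignored).
Euler's pentagonal recurrence: p(k) = p(k-1) + p(k-2) - p(k-5) - p(k-7) + p(k-12) + p(k-15) - ... (offsets j(3j∓1)/2, signs ++--, p(0)=1, p(<0)=0).
DP table for k = 0..37: p(0)=1, p(1)=1, p(2)=2, p(3)=3, p(4)=5, p(5)=7, p(6)=11, p(7)=15, p(8)=22, p(9)=30, p(10)=42, p(11)=56, p(12)=77, p(13)=101, p(14)=135, p(15)=176, p(16)=231, p(17)=297, p(18)=385, p(19)=490, p(20)=627, p(21)=792, p(22)=1002, p(23)=1255, p(24)=1575, p(25)=1958, p(26)=2436, p(27)=3010, p(28)=3718, p(29)=4565, p(30)=5604, p(31)=6842, p(32)=8349, p(33)=10143, p(34)=12310, p(35)=14883, p(36)=17977, p(37)=21637.
Final step: p(38) = p(37) + p(36) - p(33) - p(31) + p(26) + p(23) - p(16) - p(12) + p(3)
= 21637 + 17977 - 10143 - 6842 + 2436 + 1255 - 231 - 77 + 3
= 26015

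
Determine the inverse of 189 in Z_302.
155

gcd(189, 302) = 1, so the inverse exists.
Extended Euclidean algorithm on (302, 189):
302 = 1 × 189 + 113  ⟹  113 = (1)·302 + (-1)·189
189 = 1 × 113 + 76  ⟹  76 = (-1)·302 + (2)·189
113 = 1 × 76 + 37  ⟹  37 = (2)·302 + (-3)·189
76 = 2 × 37 + 2  ⟹  2 = (-5)·302 + (8)·189
37 = 18 × 2 + 1  ⟹  1 = (92)·302 + (-147)·189
So (-147)·189 ≡ 1 (mod 302), i.e. 189^(-1) ≡ -147 ≡ 155 (mod 302).
Check: 189 × 155 = 29295 ≡ 1 (mod 302)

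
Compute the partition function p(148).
33549419497

p(n) counts ways to write n as a sum of positive integers (order ignored).
Euler's pentagonal recurrence: p(k) = p(k-1) + p(k-2) - p(k-5) - p(k-7) + p(k-12) + p(k-15) - ... (offsets j(3j∓1)/2, signs ++--, p(0)=1, p(<0)=0).
DP table for k = 0..147: p(0)=1, p(1)=1, p(2)=2, p(3)=3, p(4)=5, p(5)=7, p(6)=11, p(7)=15, p(8)=22, p(9)=30, p(10)=42, p(11)=56, p(12)=77, p(13)=101, p(14)=135, p(15)=176, p(16)=231, p(17)=297, p(18)=385, p(19)=490, p(20)=627, p(21)=792, p(22)=1002, p(23)=1255, p(24)=1575, p(25)=1958, p(26)=2436, p(27)=3010, p(28)=3718, p(29)=4565, p(30)=5604, p(31)=6842, p(32)=8349, p(33)=10143, p(34)=12310, p(35)=14883, p(36)=17977, p(37)=21637, p(38)=26015, p(39)=31185, p(40)=37338, p(41)=44583, p(42)=53174, p(43)=63261, p(44)=75175, p(45)=89134, p(46)=105558, p(47)=124754, p(48)=147273, p(49)=173525, p(50)=204226, p(51)=239943, p(52)=281589, p(53)=329931, p(54)=386155, p(55)=451276, p(56)=526823, p(57)=614154, p(58)=715220, p(59)=831820, p(60)=966467, p(61)=1121505, p(62)=1300156, p(63)=1505499, p(64)=1741630, p(65)=2012558, p(66)=2323520, p(67)=2679689, p(68)=3087735, p(69)=3554345, p(70)=4087968, p(71)=4697205, p(72)=5392783, p(73)=6185689, p(74)=7089500, p(75)=8118264, p(76)=9289091, p(77)=10619863, p(78)=12132164, p(79)=13848650, p(80)=15796476, p(81)=18004327, p(82)=20506255, p(83)=23338469, p(84)=26543660, p(85)=30167357, p(86)=34262962, p(87)=38887673, p(88)=44108109, p(89)=49995925, p(90)=56634173, p(91)=64112359, p(92)=72533807, p(93)=82010177, p(94)=92669720, p(95)=104651419, p(96)=118114304, p(97)=133230930, p(98)=150198136, p(99)=169229875, p(100)=190569292, p(101)=214481126, p(102)=241265379, p(103)=271248950, p(104)=304801365, p(105)=342325709, p(106)=384276336, p(107)=431149389, p(108)=483502844, p(109)=541946240, p(110)=607163746, p(111)=679903203, p(112)=761002156, p(113)=851376628, p(114)=952050665, p(115)=1064144451, p(116)=1188908248, p(117)=1327710076, p(118)=1482074143, p(119)=1653668665, p(120)=1844349560, p(121)=2056148051, p(122)=2291320912, p(123)=2552338241, p(124)=2841940500, p(125)=3163127352, p(126)=3519222692, p(127)=3913864295, p(128)=4351078600, p(129)=4835271870, p(130)=5371315400, p(131)=5964539504, p(132)=6620830889, p(133)=7346629512, p(134)=8149040695, p(135)=9035836076, p(136)=10015581680, p(137)=11097645016, p(138)=12292341831, p(139)=13610949895, p(140)=15065878135, p(141)=16670689208, p(142)=18440293320, p(143)=20390982757, p(144)=22540654445, p(145)=24908858009, p(146)=27517052599, p(147)=30388671978.
Final step: p(148) = p(147) + p(146) - p(143) - p(141) + p(136) + p(133) - p(126) - p(122) + p(113) + p(108) - p(97) - p(91) + p(78) + p(71) - p(56) - p(48) + p(31) + p(22) - p(3)
= 30388671978 + 27517052599 - 20390982757 - 16670689208 + 10015581680 + 7346629512 - 3519222692 - 2291320912 + 851376628 + 483502844 - 133230930 - 64112359 + 12132164 + 4697205 - 526823 - 147273 + 6842 + 1002 - 3
= 33549419497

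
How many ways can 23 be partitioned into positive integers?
1255

p(n) counts ways to write n as a sum of positive integers (order ignored).
Euler's pentagonal recurrence: p(k) = p(k-1) + p(k-2) - p(k-5) - p(k-7) + p(k-12) + p(k-15) - ... (offsets j(3j∓1)/2, signs ++--, p(0)=1, p(<0)=0).
DP table for k = 0..22: p(0)=1, p(1)=1, p(2)=2, p(3)=3, p(4)=5, p(5)=7, p(6)=11, p(7)=15, p(8)=22, p(9)=30, p(10)=42, p(11)=56, p(12)=77, p(13)=101, p(14)=135, p(15)=176, p(16)=231, p(17)=297, p(18)=385, p(19)=490, p(20)=627, p(21)=792, p(22)=1002.
Final step: p(23) = p(22) + p(21) - p(18) - p(16) + p(11) + p(8) - p(1)
= 1002 + 792 - 385 - 231 + 56 + 22 - 1
= 1255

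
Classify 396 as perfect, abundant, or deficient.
abundant

Proper divisors of 396: sum = 1 + 2 + 3 + 4 + 6 + 9 + 11 + 12 + ... + 66 + 99 + 132 + 198 (17 divisors) = 696
Since 696 > 396, 396 is abundant.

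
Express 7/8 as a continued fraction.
[0; 1, 7]

Euclidean algorithm steps:
7 = 0 × 8 + 7
8 = 1 × 7 + 1
7 = 7 × 1 + 0
Continued fraction: [0; 1, 7]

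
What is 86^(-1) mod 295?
271

gcd(86, 295) = 1, so the inverse exists.
Extended Euclidean algorithm on (295, 86):
295 = 3 × 86 + 37  ⟹  37 = (1)·295 + (-3)·86
86 = 2 × 37 + 12  ⟹  12 = (-2)·295 + (7)·86
37 = 3 × 12 + 1  ⟹  1 = (7)·295 + (-24)·86
So (-24)·86 ≡ 1 (mod 295), i.e. 86^(-1) ≡ -24 ≡ 271 (mod 295).
Check: 86 × 271 = 23306 ≡ 1 (mod 295)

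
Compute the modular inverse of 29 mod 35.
29

gcd(29, 35) = 1, so the inverse exists.
Extended Euclidean algorithm on (35, 29):
35 = 1 × 29 + 6  ⟹  6 = (1)·35 + (-1)·29
29 = 4 × 6 + 5  ⟹  5 = (-4)·35 + (5)·29
6 = 1 × 5 + 1  ⟹  1 = (5)·35 + (-6)·29
So (-6)·29 ≡ 1 (mod 35), i.e. 29^(-1) ≡ -6 ≡ 29 (mod 35).
Check: 29 × 29 = 841 ≡ 1 (mod 35)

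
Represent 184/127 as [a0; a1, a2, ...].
[1; 2, 4, 2, 1, 1, 2]

Euclidean algorithm steps:
184 = 1 × 127 + 57
127 = 2 × 57 + 13
57 = 4 × 13 + 5
13 = 2 × 5 + 3
5 = 1 × 3 + 2
3 = 1 × 2 + 1
2 = 2 × 1 + 0
Continued fraction: [1; 2, 4, 2, 1, 1, 2]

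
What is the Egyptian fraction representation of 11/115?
1/11 + 1/211 + 1/266915

Greedy algorithm:
11/115: ceiling(115/11) = 11, use 1/11
6/1265: ceiling(1265/6) = 211, use 1/211
1/266915: ceiling(266915/1) = 266915, use 1/266915
Result: 11/115 = 1/11 + 1/211 + 1/266915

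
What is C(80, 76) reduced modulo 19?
1

Using Lucas' theorem:
Write n=80 and k=76 in base 19:
n in base 19: [4, 4]
k in base 19: [4, 0]
C(80,76) mod 19 = ∏ C(n_i, k_i) mod 19
Digit binomials (mod 19): C(4,4) = 1; C(4,0) = 1
Product: 1 × 1 = 1 ≡ 1 (mod 19)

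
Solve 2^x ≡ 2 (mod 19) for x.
1

Baby-step giant-step with step n = ⌈√19⌉ = 5.
Baby steps 2^j mod 19 (j:value) for j=0..4: 0:1, 1:2, 2:4, 3:8, 4:16.
h = 2 is already in the table at j=1, so x = 1.
Check: 2^1 ≡ 2 (mod 19).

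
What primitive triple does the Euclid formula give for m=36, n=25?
(671, 1800, 1921)

Euclid's formula: a = m² - n², b = 2mn, c = m² + n²
m = 36, n = 25
a = 36² - 25² = 1296 - 625 = 671
b = 2 × 36 × 25 = 1800
c = 36² + 25² = 1296 + 625 = 1921
Verification: 671² + 1800² = 450241 + 3240000 = 3690241 = 1921² ✓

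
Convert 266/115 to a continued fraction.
[2; 3, 5, 7]

Euclidean algorithm steps:
266 = 2 × 115 + 36
115 = 3 × 36 + 7
36 = 5 × 7 + 1
7 = 7 × 1 + 0
Continued fraction: [2; 3, 5, 7]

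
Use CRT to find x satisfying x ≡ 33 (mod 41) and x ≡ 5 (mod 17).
566

Using Chinese Remainder Theorem:
M = 41 × 17 = 697
M1 = 17, M2 = 41
y1 = 17^(-1) mod 41 = 29
y2 = 41^(-1) mod 17 = 5
x = (33×17×29 + 5×41×5) mod 697 = 566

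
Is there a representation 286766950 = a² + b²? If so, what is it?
Not possible

Factorization: 286766950 = 2 × 5^2 × 179^3
By Fermat: n is sum of two squares iff every prime p ≡ 3 (mod 4) appears to even power.
Prime(s) ≡ 3 (mod 4) with odd exponent: [(179, 3)]
Therefore 286766950 cannot be expressed as a² + b².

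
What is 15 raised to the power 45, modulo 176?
111

Repeated squaring. Binary of 45 = 101101.
15^1 ≡ 15 (mod 176); 15^2 ≡ 49 (mod 176); 15^4 ≡ 113 (mod 176); 15^8 ≡ 97 (mod 176); 15^16 ≡ 81 (mod 176); 15^32 ≡ 49 (mod 176)
15^45 = 15^1 × 15^4 × 15^8 × 15^32 ≡ 111 (mod 176)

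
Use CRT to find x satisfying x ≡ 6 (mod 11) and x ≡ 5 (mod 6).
17

Using Chinese Remainder Theorem:
M = 11 × 6 = 66
M1 = 6, M2 = 11
y1 = 6^(-1) mod 11 = 2
y2 = 11^(-1) mod 6 = 5
x = (6×6×2 + 5×11×5) mod 66 = 17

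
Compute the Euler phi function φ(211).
210

211 = 211
φ(n) = n × ∏(1 - 1/p) for each prime p dividing n
φ(211) = 211 × (1 - 1/211) = 210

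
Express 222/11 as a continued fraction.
[20; 5, 2]

Euclidean algorithm steps:
222 = 20 × 11 + 2
11 = 5 × 2 + 1
2 = 2 × 1 + 0
Continued fraction: [20; 5, 2]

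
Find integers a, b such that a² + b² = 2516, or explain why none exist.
4² + 50² (a=4, b=50)

Factorization: 2516 = 2^2 × 17 × 37
By Fermat: n is sum of two squares iff every prime p ≡ 3 (mod 4) appears to even power.
All primes ≡ 3 (mod 4) appear to even power.
Search a = 0, 1, 2, … for 2516 - a² a perfect square: first hit at a = 4: 2516 - 16 = 2500 = 50².
2516 = 4² + 50² = 16 + 2500 ✓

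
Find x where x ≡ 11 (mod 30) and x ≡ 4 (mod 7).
11

Using Chinese Remainder Theorem:
M = 30 × 7 = 210
M1 = 7, M2 = 30
y1 = 7^(-1) mod 30 = 13
y2 = 30^(-1) mod 7 = 4
x = (11×7×13 + 4×30×4) mod 210 = 11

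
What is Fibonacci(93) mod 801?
272

Matrix identity: Q^n = [[F_(n+1), F_n], [F_n, F_(n-1)]] with Q = [[1,1],[1,0]].
n = 93 = 1011101₂. Square-and-multiply, entries mod 801:
Q^1 = [[1,1],[1,0]]
Q^2 = (Q^1)² = [[2,1],[1,1]]
Q^5 = (Q^2)²·Q = [[8,5],[5,3]]
Q^11 = (Q^5)²·Q = [[144,89],[89,55]]
Q^23 = (Q^11)²·Q = [[711,622],[622,89]]
Q^46 = (Q^23)² = [[91,179],[179,713]]
Q^93 = (Q^46)²·Q = [[8,272],[272,537]]
F_93 mod 801 = Q^93[0][1] = 272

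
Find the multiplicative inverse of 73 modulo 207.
190

gcd(73, 207) = 1, so the inverse exists.
Extended Euclidean algorithm on (207, 73):
207 = 2 × 73 + 61  ⟹  61 = (1)·207 + (-2)·73
73 = 1 × 61 + 12  ⟹  12 = (-1)·207 + (3)·73
61 = 5 × 12 + 1  ⟹  1 = (6)·207 + (-17)·73
So (-17)·73 ≡ 1 (mod 207), i.e. 73^(-1) ≡ -17 ≡ 190 (mod 207).
Check: 73 × 190 = 13870 ≡ 1 (mod 207)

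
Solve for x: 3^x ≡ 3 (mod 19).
1

Baby-step giant-step with step n = ⌈√19⌉ = 5.
Baby steps 3^j mod 19 (j:value) for j=0..4: 0:1, 1:3, 2:9, 3:8, 4:5.
h = 3 is already in the table at j=1, so x = 1.
Check: 3^1 ≡ 3 (mod 19).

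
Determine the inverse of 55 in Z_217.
146

gcd(55, 217) = 1, so the inverse exists.
Extended Euclidean algorithm on (217, 55):
217 = 3 × 55 + 52  ⟹  52 = (1)·217 + (-3)·55
55 = 1 × 52 + 3  ⟹  3 = (-1)·217 + (4)·55
52 = 17 × 3 + 1  ⟹  1 = (18)·217 + (-71)·55
So (-71)·55 ≡ 1 (mod 217), i.e. 55^(-1) ≡ -71 ≡ 146 (mod 217).
Check: 55 × 146 = 8030 ≡ 1 (mod 217)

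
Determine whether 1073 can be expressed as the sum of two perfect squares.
7² + 32² (a=7, b=32)

Factorization: 1073 = 29 × 37
By Fermat: n is sum of two squares iff every prime p ≡ 3 (mod 4) appears to even power.
All primes ≡ 3 (mod 4) appear to even power.
Search a = 0, 1, 2, … for 1073 - a² a perfect square: first hit at a = 7: 1073 - 49 = 1024 = 32².
1073 = 7² + 32² = 49 + 1024 ✓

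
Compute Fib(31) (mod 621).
562

Matrix identity: Q^n = [[F_(n+1), F_n], [F_n, F_(n-1)]] with Q = [[1,1],[1,0]].
n = 31 = 11111₂. Square-and-multiply, entries mod 621:
Q^1 = [[1,1],[1,0]]
Q^3 = (Q^1)²·Q = [[3,2],[2,1]]
Q^7 = (Q^3)²·Q = [[21,13],[13,8]]
Q^15 = (Q^7)²·Q = [[366,610],[610,377]]
Q^31 = (Q^15)²·Q = [[462,562],[562,521]]
F_31 mod 621 = Q^31[0][1] = 562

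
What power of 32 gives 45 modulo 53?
37

Baby-step giant-step with step n = ⌈√53⌉ = 8.
Baby steps 32^j mod 53 (j:value) for j=0..7: 0:1, 1:32, 2:17, 3:14, 4:24, 5:26, 6:37, 7:18.
Giant-step multiplier: 32^(-8) ≡ 32^(52-8) = 32^44 ≡ 15 (mod 53).
Giant steps γ_i = 45·15^i mod 53: γ_0=45, γ_1=39, γ_2=2, γ_3=30, γ_4=26 (in table at j=5).
x = i·n + j = 4·8 + 5 = 37.
Check: 32^37 ≡ 45 (mod 53).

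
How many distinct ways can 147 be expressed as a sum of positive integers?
30388671978

p(n) counts ways to write n as a sum of positive integers (order ignored).
Euler's pentagonal recurrence: p(k) = p(k-1) + p(k-2) - p(k-5) - p(k-7) + p(k-12) + p(k-15) - ... (offsets j(3j∓1)/2, signs ++--, p(0)=1, p(<0)=0).
DP table for k = 0..146: p(0)=1, p(1)=1, p(2)=2, p(3)=3, p(4)=5, p(5)=7, p(6)=11, p(7)=15, p(8)=22, p(9)=30, p(10)=42, p(11)=56, p(12)=77, p(13)=101, p(14)=135, p(15)=176, p(16)=231, p(17)=297, p(18)=385, p(19)=490, p(20)=627, p(21)=792, p(22)=1002, p(23)=1255, p(24)=1575, p(25)=1958, p(26)=2436, p(27)=3010, p(28)=3718, p(29)=4565, p(30)=5604, p(31)=6842, p(32)=8349, p(33)=10143, p(34)=12310, p(35)=14883, p(36)=17977, p(37)=21637, p(38)=26015, p(39)=31185, p(40)=37338, p(41)=44583, p(42)=53174, p(43)=63261, p(44)=75175, p(45)=89134, p(46)=105558, p(47)=124754, p(48)=147273, p(49)=173525, p(50)=204226, p(51)=239943, p(52)=281589, p(53)=329931, p(54)=386155, p(55)=451276, p(56)=526823, p(57)=614154, p(58)=715220, p(59)=831820, p(60)=966467, p(61)=1121505, p(62)=1300156, p(63)=1505499, p(64)=1741630, p(65)=2012558, p(66)=2323520, p(67)=2679689, p(68)=3087735, p(69)=3554345, p(70)=4087968, p(71)=4697205, p(72)=5392783, p(73)=6185689, p(74)=7089500, p(75)=8118264, p(76)=9289091, p(77)=10619863, p(78)=12132164, p(79)=13848650, p(80)=15796476, p(81)=18004327, p(82)=20506255, p(83)=23338469, p(84)=26543660, p(85)=30167357, p(86)=34262962, p(87)=38887673, p(88)=44108109, p(89)=49995925, p(90)=56634173, p(91)=64112359, p(92)=72533807, p(93)=82010177, p(94)=92669720, p(95)=104651419, p(96)=118114304, p(97)=133230930, p(98)=150198136, p(99)=169229875, p(100)=190569292, p(101)=214481126, p(102)=241265379, p(103)=271248950, p(104)=304801365, p(105)=342325709, p(106)=384276336, p(107)=431149389, p(108)=483502844, p(109)=541946240, p(110)=607163746, p(111)=679903203, p(112)=761002156, p(113)=851376628, p(114)=952050665, p(115)=1064144451, p(116)=1188908248, p(117)=1327710076, p(118)=1482074143, p(119)=1653668665, p(120)=1844349560, p(121)=2056148051, p(122)=2291320912, p(123)=2552338241, p(124)=2841940500, p(125)=3163127352, p(126)=3519222692, p(127)=3913864295, p(128)=4351078600, p(129)=4835271870, p(130)=5371315400, p(131)=5964539504, p(132)=6620830889, p(133)=7346629512, p(134)=8149040695, p(135)=9035836076, p(136)=10015581680, p(137)=11097645016, p(138)=12292341831, p(139)=13610949895, p(140)=15065878135, p(141)=16670689208, p(142)=18440293320, p(143)=20390982757, p(144)=22540654445, p(145)=24908858009, p(146)=27517052599.
Final step: p(147) = p(146) + p(145) - p(142) - p(140) + p(135) + p(132) - p(125) - p(121) + p(112) + p(107) - p(96) - p(90) + p(77) + p(70) - p(55) - p(47) + p(30) + p(21) - p(2)
= 27517052599 + 24908858009 - 18440293320 - 15065878135 + 9035836076 + 6620830889 - 3163127352 - 2056148051 + 761002156 + 431149389 - 118114304 - 56634173 + 10619863 + 4087968 - 451276 - 124754 + 5604 + 792 - 2
= 30388671978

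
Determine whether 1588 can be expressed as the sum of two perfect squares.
12² + 38² (a=12, b=38)

Factorization: 1588 = 2^2 × 397
By Fermat: n is sum of two squares iff every prime p ≡ 3 (mod 4) appears to even power.
All primes ≡ 3 (mod 4) appear to even power.
Search a = 0, 1, 2, … for 1588 - a² a perfect square: first hit at a = 12: 1588 - 144 = 1444 = 38².
1588 = 12² + 38² = 144 + 1444 ✓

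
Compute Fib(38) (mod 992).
393

Matrix identity: Q^n = [[F_(n+1), F_n], [F_n, F_(n-1)]] with Q = [[1,1],[1,0]].
n = 38 = 100110₂. Square-and-multiply, entries mod 992:
Q^1 = [[1,1],[1,0]]
Q^2 = (Q^1)² = [[2,1],[1,1]]
Q^4 = (Q^2)² = [[5,3],[3,2]]
Q^9 = (Q^4)²·Q = [[55,34],[34,21]]
Q^19 = (Q^9)²·Q = [[813,213],[213,600]]
Q^38 = (Q^19)² = [[34,393],[393,633]]
F_38 mod 992 = Q^38[0][1] = 393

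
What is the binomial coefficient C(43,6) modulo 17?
16

Using Lucas' theorem:
Write n=43 and k=6 in base 17:
n in base 17: [2, 9]
k in base 17: [0, 6]
C(43,6) mod 17 = ∏ C(n_i, k_i) mod 17
Digit binomials (mod 17): C(2,0) = 1; C(9,6) = 84 ≡ 16
Product: 1 × 16 = 16 ≡ 16 (mod 17)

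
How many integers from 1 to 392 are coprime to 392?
168

392 = 2^3 × 7^2
φ(n) = n × ∏(1 - 1/p) for each prime p dividing n
φ(392) = 392 × (1 - 1/2) × (1 - 1/7) = 168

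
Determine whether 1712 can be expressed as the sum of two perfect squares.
Not possible

Factorization: 1712 = 2^4 × 107
By Fermat: n is sum of two squares iff every prime p ≡ 3 (mod 4) appears to even power.
Prime(s) ≡ 3 (mod 4) with odd exponent: [(107, 1)]
Therefore 1712 cannot be expressed as a² + b².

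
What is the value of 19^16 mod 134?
23

Repeated squaring. Binary of 16 = 10000.
19^1 ≡ 19 (mod 134); 19^2 ≡ 93 (mod 134); 19^4 ≡ 73 (mod 134); 19^8 ≡ 103 (mod 134); 19^16 ≡ 23 (mod 134)
19^16 = 19^16 ≡ 23 (mod 134)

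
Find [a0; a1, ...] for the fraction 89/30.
[2; 1, 29]

Euclidean algorithm steps:
89 = 2 × 30 + 29
30 = 1 × 29 + 1
29 = 29 × 1 + 0
Continued fraction: [2; 1, 29]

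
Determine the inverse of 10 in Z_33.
10

gcd(10, 33) = 1, so the inverse exists.
Extended Euclidean algorithm on (33, 10):
33 = 3 × 10 + 3  ⟹  3 = (1)·33 + (-3)·10
10 = 3 × 3 + 1  ⟹  1 = (-3)·33 + (10)·10
So (10)·10 ≡ 1 (mod 33), i.e. 10^(-1) ≡ 10 (mod 33).
Check: 10 × 10 = 100 ≡ 1 (mod 33)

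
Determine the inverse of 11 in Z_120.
11

gcd(11, 120) = 1, so the inverse exists.
Extended Euclidean algorithm on (120, 11):
120 = 10 × 11 + 10  ⟹  10 = (1)·120 + (-10)·11
11 = 1 × 10 + 1  ⟹  1 = (-1)·120 + (11)·11
So (11)·11 ≡ 1 (mod 120), i.e. 11^(-1) ≡ 11 (mod 120).
Check: 11 × 11 = 121 ≡ 1 (mod 120)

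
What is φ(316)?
156

316 = 2^2 × 79
φ(n) = n × ∏(1 - 1/p) for each prime p dividing n
φ(316) = 316 × (1 - 1/2) × (1 - 1/79) = 156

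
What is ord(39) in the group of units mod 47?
46

47 is prime, so ord(39) divides φ(47) = 46.
Divisors of 46: 1, 2, 23, 46.
Repeated squaring: 39^1 ≡ 39, 39^2 ≡ 17, 39^4 ≡ 7, 39^8 ≡ 2, 39^16 ≡ 4, 39^32 ≡ 16 (mod 47).
Test 39^d mod 47 for each divisor d in increasing order:
39^1 ≡ 39
39^2 ≡ 17
39^23 = 39^16·39^4·39^2·39^1 ≡ 46
39^46 = 39^32·39^8·39^4·39^2 ≡ 1  ← first divisor giving 1
The order is 46.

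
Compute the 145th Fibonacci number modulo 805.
645

Matrix identity: Q^n = [[F_(n+1), F_n], [F_n, F_(n-1)]] with Q = [[1,1],[1,0]].
n = 145 = 10010001₂. Square-and-multiply, entries mod 805:
Q^1 = [[1,1],[1,0]]
Q^2 = (Q^1)² = [[2,1],[1,1]]
Q^4 = (Q^2)² = [[5,3],[3,2]]
Q^9 = (Q^4)²·Q = [[55,34],[34,21]]
Q^18 = (Q^9)² = [[156,169],[169,792]]
Q^36 = (Q^18)² = [[572,17],[17,555]]
Q^72 = (Q^36)² = [[643,644],[644,804]]
Q^145 = (Q^72)²·Q = [[323,645],[645,483]]
F_145 mod 805 = Q^145[0][1] = 645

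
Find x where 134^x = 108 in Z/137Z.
91

Baby-step giant-step with step n = ⌈√137⌉ = 12.
Baby steps 134^j mod 137 (j:value) for j=0..11: 0:1, 1:134, 2:9, 3:110, 4:81, 5:31, 6:44, 7:5, 8:122, 9:45, 10:2, 11:131.
Giant-step multiplier: 134^(-12) ≡ 134^(136-12) = 134^124 ≡ 99 (mod 137).
Giant steps γ_i = 108·99^i mod 137: γ_0=108, γ_1=6, γ_2=46, γ_3=33, γ_4=116, γ_5=113, γ_6=90, γ_7=5 (in table at j=7).
x = i·n + j = 7·12 + 7 = 91.
Check: 134^91 ≡ 108 (mod 137).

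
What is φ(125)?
100

125 = 5^3
φ(n) = n × ∏(1 - 1/p) for each prime p dividing n
φ(125) = 125 × (1 - 1/5) = 100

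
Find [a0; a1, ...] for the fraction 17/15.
[1; 7, 2]

Euclidean algorithm steps:
17 = 1 × 15 + 2
15 = 7 × 2 + 1
2 = 2 × 1 + 0
Continued fraction: [1; 7, 2]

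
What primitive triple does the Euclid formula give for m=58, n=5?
(3339, 580, 3389)

Euclid's formula: a = m² - n², b = 2mn, c = m² + n²
m = 58, n = 5
a = 58² - 5² = 3364 - 25 = 3339
b = 2 × 58 × 5 = 580
c = 58² + 5² = 3364 + 25 = 3389
Verification: 3339² + 580² = 11148921 + 336400 = 11485321 = 3389² ✓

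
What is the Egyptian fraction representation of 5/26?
1/6 + 1/39

Greedy algorithm:
5/26: ceiling(26/5) = 6, use 1/6
1/39: ceiling(39/1) = 39, use 1/39
Result: 5/26 = 1/6 + 1/39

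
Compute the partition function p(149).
37027355200

p(n) counts ways to write n as a sum of positive integers (order ignored).
Euler's pentagonal recurrence: p(k) = p(k-1) + p(k-2) - p(k-5) - p(k-7) + p(k-12) + p(k-15) - ... (offsets j(3j∓1)/2, signs ++--, p(0)=1, p(<0)=0).
DP table for k = 0..148: p(0)=1, p(1)=1, p(2)=2, p(3)=3, p(4)=5, p(5)=7, p(6)=11, p(7)=15, p(8)=22, p(9)=30, p(10)=42, p(11)=56, p(12)=77, p(13)=101, p(14)=135, p(15)=176, p(16)=231, p(17)=297, p(18)=385, p(19)=490, p(20)=627, p(21)=792, p(22)=1002, p(23)=1255, p(24)=1575, p(25)=1958, p(26)=2436, p(27)=3010, p(28)=3718, p(29)=4565, p(30)=5604, p(31)=6842, p(32)=8349, p(33)=10143, p(34)=12310, p(35)=14883, p(36)=17977, p(37)=21637, p(38)=26015, p(39)=31185, p(40)=37338, p(41)=44583, p(42)=53174, p(43)=63261, p(44)=75175, p(45)=89134, p(46)=105558, p(47)=124754, p(48)=147273, p(49)=173525, p(50)=204226, p(51)=239943, p(52)=281589, p(53)=329931, p(54)=386155, p(55)=451276, p(56)=526823, p(57)=614154, p(58)=715220, p(59)=831820, p(60)=966467, p(61)=1121505, p(62)=1300156, p(63)=1505499, p(64)=1741630, p(65)=2012558, p(66)=2323520, p(67)=2679689, p(68)=3087735, p(69)=3554345, p(70)=4087968, p(71)=4697205, p(72)=5392783, p(73)=6185689, p(74)=7089500, p(75)=8118264, p(76)=9289091, p(77)=10619863, p(78)=12132164, p(79)=13848650, p(80)=15796476, p(81)=18004327, p(82)=20506255, p(83)=23338469, p(84)=26543660, p(85)=30167357, p(86)=34262962, p(87)=38887673, p(88)=44108109, p(89)=49995925, p(90)=56634173, p(91)=64112359, p(92)=72533807, p(93)=82010177, p(94)=92669720, p(95)=104651419, p(96)=118114304, p(97)=133230930, p(98)=150198136, p(99)=169229875, p(100)=190569292, p(101)=214481126, p(102)=241265379, p(103)=271248950, p(104)=304801365, p(105)=342325709, p(106)=384276336, p(107)=431149389, p(108)=483502844, p(109)=541946240, p(110)=607163746, p(111)=679903203, p(112)=761002156, p(113)=851376628, p(114)=952050665, p(115)=1064144451, p(116)=1188908248, p(117)=1327710076, p(118)=1482074143, p(119)=1653668665, p(120)=1844349560, p(121)=2056148051, p(122)=2291320912, p(123)=2552338241, p(124)=2841940500, p(125)=3163127352, p(126)=3519222692, p(127)=3913864295, p(128)=4351078600, p(129)=4835271870, p(130)=5371315400, p(131)=5964539504, p(132)=6620830889, p(133)=7346629512, p(134)=8149040695, p(135)=9035836076, p(136)=10015581680, p(137)=11097645016, p(138)=12292341831, p(139)=13610949895, p(140)=15065878135, p(141)=16670689208, p(142)=18440293320, p(143)=20390982757, p(144)=22540654445, p(145)=24908858009, p(146)=27517052599, p(147)=30388671978, p(148)=33549419497.
Final step: p(149) = p(148) + p(147) - p(144) - p(142) + p(137) + p(134) - p(127) - p(123) + p(114) + p(109) - p(98) - p(92) + p(79) + p(72) - p(57) - p(49) + p(32) + p(23) - p(4)
= 33549419497 + 30388671978 - 22540654445 - 18440293320 + 11097645016 + 8149040695 - 3913864295 - 2552338241 + 952050665 + 541946240 - 150198136 - 72533807 + 13848650 + 5392783 - 614154 - 173525 + 8349 + 1255 - 5
= 37027355200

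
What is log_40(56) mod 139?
13

Baby-step giant-step with step n = ⌈√139⌉ = 12.
Baby steps 40^j mod 139 (j:value) for j=0..11: 0:1, 1:40, 2:71, 3:60, 4:37, 5:90, 6:125, 7:135, 8:118, 9:133, 10:38, 11:130.
Giant-step multiplier: 40^(-12) ≡ 40^(138-12) = 40^126 ≡ 100 (mod 139).
Giant steps γ_i = 56·100^i mod 139: γ_0=56, γ_1=40 (in table at j=1).
x = i·n + j = 1·12 + 1 = 13.
Check: 40^13 ≡ 56 (mod 139).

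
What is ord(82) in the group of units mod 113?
56

113 is prime, so ord(82) divides φ(113) = 112.
Divisors of 112: 1, 2, 4, 7, 8, 14, 16, 28, 56, 112.
Repeated squaring: 82^1 ≡ 82, 82^2 ≡ 57, 82^4 ≡ 85, 82^8 ≡ 106, 82^16 ≡ 49, 82^32 ≡ 28, 82^64 ≡ 106 (mod 113).
Test 82^d mod 113 for each divisor d in increasing order:
82^1 ≡ 82
82^2 ≡ 57
82^4 ≡ 85
82^7 = 82^4·82^2·82^1 ≡ 95
82^8 ≡ 106
82^14 = 82^8·82^4·82^2 ≡ 98
82^16 ≡ 49
82^28 = 82^16·82^8·82^4 ≡ 112
82^56 = 82^32·82^16·82^8 ≡ 1  ← first divisor giving 1
The order is 56.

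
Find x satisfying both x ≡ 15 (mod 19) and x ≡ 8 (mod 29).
414

Using Chinese Remainder Theorem:
M = 19 × 29 = 551
M1 = 29, M2 = 19
y1 = 29^(-1) mod 19 = 2
y2 = 19^(-1) mod 29 = 26
x = (15×29×2 + 8×19×26) mod 551 = 414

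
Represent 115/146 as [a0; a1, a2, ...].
[0; 1, 3, 1, 2, 2, 4]

Euclidean algorithm steps:
115 = 0 × 146 + 115
146 = 1 × 115 + 31
115 = 3 × 31 + 22
31 = 1 × 22 + 9
22 = 2 × 9 + 4
9 = 2 × 4 + 1
4 = 4 × 1 + 0
Continued fraction: [0; 1, 3, 1, 2, 2, 4]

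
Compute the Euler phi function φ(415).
328

415 = 5 × 83
φ(n) = n × ∏(1 - 1/p) for each prime p dividing n
φ(415) = 415 × (1 - 1/5) × (1 - 1/83) = 328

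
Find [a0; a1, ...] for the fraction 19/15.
[1; 3, 1, 3]

Euclidean algorithm steps:
19 = 1 × 15 + 4
15 = 3 × 4 + 3
4 = 1 × 3 + 1
3 = 3 × 1 + 0
Continued fraction: [1; 3, 1, 3]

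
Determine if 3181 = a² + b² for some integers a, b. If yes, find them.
34² + 45² (a=34, b=45)

Factorization: 3181 = 3181
By Fermat: n is sum of two squares iff every prime p ≡ 3 (mod 4) appears to even power.
All primes ≡ 3 (mod 4) appear to even power.
Search a = 0, 1, 2, … for 3181 - a² a perfect square: first hit at a = 34: 3181 - 1156 = 2025 = 45².
3181 = 34² + 45² = 1156 + 2025 ✓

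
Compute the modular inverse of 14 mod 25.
9

gcd(14, 25) = 1, so the inverse exists.
Extended Euclidean algorithm on (25, 14):
25 = 1 × 14 + 11  ⟹  11 = (1)·25 + (-1)·14
14 = 1 × 11 + 3  ⟹  3 = (-1)·25 + (2)·14
11 = 3 × 3 + 2  ⟹  2 = (4)·25 + (-7)·14
3 = 1 × 2 + 1  ⟹  1 = (-5)·25 + (9)·14
So (9)·14 ≡ 1 (mod 25), i.e. 14^(-1) ≡ 9 (mod 25).
Check: 14 × 9 = 126 ≡ 1 (mod 25)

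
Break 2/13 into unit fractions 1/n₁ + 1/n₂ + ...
1/7 + 1/91

Greedy algorithm:
2/13: ceiling(13/2) = 7, use 1/7
1/91: ceiling(91/1) = 91, use 1/91
Result: 2/13 = 1/7 + 1/91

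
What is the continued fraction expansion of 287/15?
[19; 7, 2]

Euclidean algorithm steps:
287 = 19 × 15 + 2
15 = 7 × 2 + 1
2 = 2 × 1 + 0
Continued fraction: [19; 7, 2]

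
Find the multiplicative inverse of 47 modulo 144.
95

gcd(47, 144) = 1, so the inverse exists.
Extended Euclidean algorithm on (144, 47):
144 = 3 × 47 + 3  ⟹  3 = (1)·144 + (-3)·47
47 = 15 × 3 + 2  ⟹  2 = (-15)·144 + (46)·47
3 = 1 × 2 + 1  ⟹  1 = (16)·144 + (-49)·47
So (-49)·47 ≡ 1 (mod 144), i.e. 47^(-1) ≡ -49 ≡ 95 (mod 144).
Check: 47 × 95 = 4465 ≡ 1 (mod 144)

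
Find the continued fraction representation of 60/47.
[1; 3, 1, 1, 1, 1, 2]

Euclidean algorithm steps:
60 = 1 × 47 + 13
47 = 3 × 13 + 8
13 = 1 × 8 + 5
8 = 1 × 5 + 3
5 = 1 × 3 + 2
3 = 1 × 2 + 1
2 = 2 × 1 + 0
Continued fraction: [1; 3, 1, 1, 1, 1, 2]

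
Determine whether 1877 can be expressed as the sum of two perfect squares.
14² + 41² (a=14, b=41)

Factorization: 1877 = 1877
By Fermat: n is sum of two squares iff every prime p ≡ 3 (mod 4) appears to even power.
All primes ≡ 3 (mod 4) appear to even power.
Search a = 0, 1, 2, … for 1877 - a² a perfect square: first hit at a = 14: 1877 - 196 = 1681 = 41².
1877 = 14² + 41² = 196 + 1681 ✓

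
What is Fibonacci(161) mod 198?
67

Matrix identity: Q^n = [[F_(n+1), F_n], [F_n, F_(n-1)]] with Q = [[1,1],[1,0]].
n = 161 = 10100001₂. Square-and-multiply, entries mod 198:
Q^1 = [[1,1],[1,0]]
Q^2 = (Q^1)² = [[2,1],[1,1]]
Q^5 = (Q^2)²·Q = [[8,5],[5,3]]
Q^10 = (Q^5)² = [[89,55],[55,34]]
Q^20 = (Q^10)² = [[56,33],[33,23]]
Q^40 = (Q^20)² = [[67,33],[33,34]]
Q^80 = (Q^40)² = [[34,165],[165,67]]
Q^161 = (Q^80)²·Q = [[100,67],[67,33]]
F_161 mod 198 = Q^161[0][1] = 67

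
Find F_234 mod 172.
96

Matrix identity: Q^n = [[F_(n+1), F_n], [F_n, F_(n-1)]] with Q = [[1,1],[1,0]].
n = 234 = 11101010₂. Square-and-multiply, entries mod 172:
Q^1 = [[1,1],[1,0]]
Q^3 = (Q^1)²·Q = [[3,2],[2,1]]
Q^7 = (Q^3)²·Q = [[21,13],[13,8]]
Q^14 = (Q^7)² = [[94,33],[33,61]]
Q^29 = (Q^14)²·Q = [[76,121],[121,127]]
Q^58 = (Q^29)² = [[121,139],[139,154]]
Q^117 = (Q^58)²·Q = [[119,78],[78,41]]
Q^234 = (Q^117)² = [[121,96],[96,25]]
F_234 mod 172 = Q^234[0][1] = 96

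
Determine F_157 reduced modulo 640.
457

Matrix identity: Q^n = [[F_(n+1), F_n], [F_n, F_(n-1)]] with Q = [[1,1],[1,0]].
n = 157 = 10011101₂. Square-and-multiply, entries mod 640:
Q^1 = [[1,1],[1,0]]
Q^2 = (Q^1)² = [[2,1],[1,1]]
Q^4 = (Q^2)² = [[5,3],[3,2]]
Q^9 = (Q^4)²·Q = [[55,34],[34,21]]
Q^19 = (Q^9)²·Q = [[365,341],[341,24]]
Q^39 = (Q^19)²·Q = [[75,546],[546,169]]
Q^78 = (Q^39)² = [[381,104],[104,277]]
Q^157 = (Q^78)²·Q = [[409,457],[457,592]]
F_157 mod 640 = Q^157[0][1] = 457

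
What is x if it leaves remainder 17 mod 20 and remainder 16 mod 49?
457

Using Chinese Remainder Theorem:
M = 20 × 49 = 980
M1 = 49, M2 = 20
y1 = 49^(-1) mod 20 = 9
y2 = 20^(-1) mod 49 = 27
x = (17×49×9 + 16×20×27) mod 980 = 457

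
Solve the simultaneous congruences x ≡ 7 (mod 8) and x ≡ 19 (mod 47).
207

Using Chinese Remainder Theorem:
M = 8 × 47 = 376
M1 = 47, M2 = 8
y1 = 47^(-1) mod 8 = 7
y2 = 8^(-1) mod 47 = 6
x = (7×47×7 + 19×8×6) mod 376 = 207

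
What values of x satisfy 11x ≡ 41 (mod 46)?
x ≡ 33 (mod 46)

gcd(11, 46) = 1, which divides 41, so solutions exist.
Find 11^(-1) mod 46 by the extended Euclidean algorithm:
46 = 4 × 11 + 2  ⟹  2 = (1)·46 + (-4)·11
11 = 5 × 2 + 1  ⟹  1 = (-5)·46 + (21)·11
So (21)·11 ≡ 1 (mod 46), i.e. 11^(-1) ≡ 21 (mod 46).
x ≡ 21 × 41 = 861 ≡ 33 (mod 46).
Check: 11 × 33 = 363 ≡ 41 (mod 46).
Unique solution: x ≡ 33 (mod 46)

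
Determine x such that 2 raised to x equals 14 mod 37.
33

Baby-step giant-step with step n = ⌈√37⌉ = 7.
Baby steps 2^j mod 37 (j:value) for j=0..6: 0:1, 1:2, 2:4, 3:8, 4:16, 5:32, 6:27.
Giant-step multiplier: 2^(-7) ≡ 2^(36-7) = 2^29 ≡ 24 (mod 37).
Giant steps γ_i = 14·24^i mod 37: γ_0=14, γ_1=3, γ_2=35, γ_3=26, γ_4=32 (in table at j=5).
x = i·n + j = 4·7 + 5 = 33.
Check: 2^33 ≡ 14 (mod 37).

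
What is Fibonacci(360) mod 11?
0

Matrix identity: Q^n = [[F_(n+1), F_n], [F_n, F_(n-1)]] with Q = [[1,1],[1,0]].
n = 360 = 101101000₂. Square-and-multiply, entries mod 11:
Q^1 = [[1,1],[1,0]]
Q^2 = (Q^1)² = [[2,1],[1,1]]
Q^5 = (Q^2)²·Q = [[8,5],[5,3]]
Q^11 = (Q^5)²·Q = [[1,1],[1,0]]
Q^22 = (Q^11)² = [[2,1],[1,1]]
Q^45 = (Q^22)²·Q = [[8,5],[5,3]]
Q^90 = (Q^45)² = [[1,0],[0,1]]
Q^180 = (Q^90)² = [[1,0],[0,1]]
Q^360 = (Q^180)² = [[1,0],[0,1]]
F_360 mod 11 = Q^360[0][1] = 0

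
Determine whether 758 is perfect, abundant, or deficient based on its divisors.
deficient

Proper divisors of 758: sum = 1 + 2 + 379 = 382
Since 382 < 758, 758 is deficient.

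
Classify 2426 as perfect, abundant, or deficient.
deficient

Proper divisors of 2426: sum = 1 + 2 + 1213 = 1216
Since 1216 < 2426, 2426 is deficient.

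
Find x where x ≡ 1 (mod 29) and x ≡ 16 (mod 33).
610

Using Chinese Remainder Theorem:
M = 29 × 33 = 957
M1 = 33, M2 = 29
y1 = 33^(-1) mod 29 = 22
y2 = 29^(-1) mod 33 = 8
x = (1×33×22 + 16×29×8) mod 957 = 610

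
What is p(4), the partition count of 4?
5

p(n) counts ways to write n as a sum of positive integers (order ignored).
Examples: 4; 3 + 1; 2 + 2; 2 + 1 + 1; 1 + 1 + 1 + 1
p(4) = 5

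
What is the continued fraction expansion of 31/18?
[1; 1, 2, 1, 1, 2]

Euclidean algorithm steps:
31 = 1 × 18 + 13
18 = 1 × 13 + 5
13 = 2 × 5 + 3
5 = 1 × 3 + 2
3 = 1 × 2 + 1
2 = 2 × 1 + 0
Continued fraction: [1; 1, 2, 1, 1, 2]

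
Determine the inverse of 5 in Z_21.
17

gcd(5, 21) = 1, so the inverse exists.
Extended Euclidean algorithm on (21, 5):
21 = 4 × 5 + 1  ⟹  1 = (1)·21 + (-4)·5
So (-4)·5 ≡ 1 (mod 21), i.e. 5^(-1) ≡ -4 ≡ 17 (mod 21).
Check: 5 × 17 = 85 ≡ 1 (mod 21)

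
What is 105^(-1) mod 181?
50

gcd(105, 181) = 1, so the inverse exists.
Extended Euclidean algorithm on (181, 105):
181 = 1 × 105 + 76  ⟹  76 = (1)·181 + (-1)·105
105 = 1 × 76 + 29  ⟹  29 = (-1)·181 + (2)·105
76 = 2 × 29 + 18  ⟹  18 = (3)·181 + (-5)·105
29 = 1 × 18 + 11  ⟹  11 = (-4)·181 + (7)·105
18 = 1 × 11 + 7  ⟹  7 = (7)·181 + (-12)·105
11 = 1 × 7 + 4  ⟹  4 = (-11)·181 + (19)·105
7 = 1 × 4 + 3  ⟹  3 = (18)·181 + (-31)·105
4 = 1 × 3 + 1  ⟹  1 = (-29)·181 + (50)·105
So (50)·105 ≡ 1 (mod 181), i.e. 105^(-1) ≡ 50 (mod 181).
Check: 105 × 50 = 5250 ≡ 1 (mod 181)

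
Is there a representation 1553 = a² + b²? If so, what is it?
23² + 32² (a=23, b=32)

Factorization: 1553 = 1553
By Fermat: n is sum of two squares iff every prime p ≡ 3 (mod 4) appears to even power.
All primes ≡ 3 (mod 4) appear to even power.
Search a = 0, 1, 2, … for 1553 - a² a perfect square: first hit at a = 23: 1553 - 529 = 1024 = 32².
1553 = 23² + 32² = 529 + 1024 ✓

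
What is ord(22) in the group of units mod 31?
30

31 is prime, so ord(22) divides φ(31) = 30.
Divisors of 30: 1, 2, 3, 5, 6, 10, 15, 30.
Repeated squaring: 22^1 ≡ 22, 22^2 ≡ 19, 22^4 ≡ 20, 22^8 ≡ 28, 22^16 ≡ 9 (mod 31).
Test 22^d mod 31 for each divisor d in increasing order:
22^1 ≡ 22
22^2 ≡ 19
22^3 = 22^2·22^1 ≡ 15
22^5 = 22^4·22^1 ≡ 6
22^6 = 22^4·22^2 ≡ 8
22^10 = 22^8·22^2 ≡ 5
22^15 = 22^8·22^4·22^2·22^1 ≡ 30
22^30 = 22^16·22^8·22^4·22^2 ≡ 1  ← first divisor giving 1
The order is 30.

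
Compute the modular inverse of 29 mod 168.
29

gcd(29, 168) = 1, so the inverse exists.
Extended Euclidean algorithm on (168, 29):
168 = 5 × 29 + 23  ⟹  23 = (1)·168 + (-5)·29
29 = 1 × 23 + 6  ⟹  6 = (-1)·168 + (6)·29
23 = 3 × 6 + 5  ⟹  5 = (4)·168 + (-23)·29
6 = 1 × 5 + 1  ⟹  1 = (-5)·168 + (29)·29
So (29)·29 ≡ 1 (mod 168), i.e. 29^(-1) ≡ 29 (mod 168).
Check: 29 × 29 = 841 ≡ 1 (mod 168)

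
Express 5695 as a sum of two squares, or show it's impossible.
Not possible

Factorization: 5695 = 5 × 17 × 67
By Fermat: n is sum of two squares iff every prime p ≡ 3 (mod 4) appears to even power.
Prime(s) ≡ 3 (mod 4) with odd exponent: [(67, 1)]
Therefore 5695 cannot be expressed as a² + b².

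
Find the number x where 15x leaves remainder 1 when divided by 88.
47

gcd(15, 88) = 1, so the inverse exists.
Extended Euclidean algorithm on (88, 15):
88 = 5 × 15 + 13  ⟹  13 = (1)·88 + (-5)·15
15 = 1 × 13 + 2  ⟹  2 = (-1)·88 + (6)·15
13 = 6 × 2 + 1  ⟹  1 = (7)·88 + (-41)·15
So (-41)·15 ≡ 1 (mod 88), i.e. 15^(-1) ≡ -41 ≡ 47 (mod 88).
Check: 15 × 47 = 705 ≡ 1 (mod 88)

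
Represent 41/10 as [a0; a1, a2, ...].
[4; 10]

Euclidean algorithm steps:
41 = 4 × 10 + 1
10 = 10 × 1 + 0
Continued fraction: [4; 10]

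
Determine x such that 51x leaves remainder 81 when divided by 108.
x ≡ 27 (mod 36)

gcd(51, 108) = 3, which divides 81, so solutions exist.
Divide through by 3: 17x ≡ 27 (mod 36).
Find 17^(-1) mod 36 by the extended Euclidean algorithm:
36 = 2 × 17 + 2  ⟹  2 = (1)·36 + (-2)·17
17 = 8 × 2 + 1  ⟹  1 = (-8)·36 + (17)·17
So (17)·17 ≡ 1 (mod 36), i.e. 17^(-1) ≡ 17 (mod 36).
x ≡ 17 × 27 = 459 ≡ 27 (mod 36).
Check: 51 × 27 = 1377 ≡ 81 (mod 108).
x ≡ 27 (mod 36), giving 3 solutions mod 108.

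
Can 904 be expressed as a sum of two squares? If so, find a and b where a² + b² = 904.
2² + 30² (a=2, b=30)

Factorization: 904 = 2^3 × 113
By Fermat: n is sum of two squares iff every prime p ≡ 3 (mod 4) appears to even power.
All primes ≡ 3 (mod 4) appear to even power.
Search a = 0, 1, 2, … for 904 - a² a perfect square: first hit at a = 2: 904 - 4 = 900 = 30².
904 = 2² + 30² = 4 + 900 ✓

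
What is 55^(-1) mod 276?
271

gcd(55, 276) = 1, so the inverse exists.
Extended Euclidean algorithm on (276, 55):
276 = 5 × 55 + 1  ⟹  1 = (1)·276 + (-5)·55
So (-5)·55 ≡ 1 (mod 276), i.e. 55^(-1) ≡ -5 ≡ 271 (mod 276).
Check: 55 × 271 = 14905 ≡ 1 (mod 276)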